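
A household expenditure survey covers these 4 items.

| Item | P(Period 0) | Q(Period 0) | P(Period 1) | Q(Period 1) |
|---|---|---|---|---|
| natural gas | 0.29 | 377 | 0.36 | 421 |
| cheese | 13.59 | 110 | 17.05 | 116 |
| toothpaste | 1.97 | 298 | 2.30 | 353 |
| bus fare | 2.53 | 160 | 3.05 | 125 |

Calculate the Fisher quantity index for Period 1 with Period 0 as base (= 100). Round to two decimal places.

Laspeyres component (base-period weights):
ΣP(Period 0)Q(Period 1) = 0.29×421 + 13.59×116 + 1.97×353 + 2.53×125 = 122.09 + 1576.44 + 695.41 + 316.25 = 2710.19
ΣP(Period 0)Q(Period 0) = 0.29×377 + 13.59×110 + 1.97×298 + 2.53×160 = 109.33 + 1494.9 + 587.06 + 404.8 = 2596.09
L = 2710.19 / 2596.09 × 100 = 104.3951
Paasche component (current-period weights):
ΣP(Period 1)Q(Period 1) = 0.36×421 + 17.05×116 + 2.30×353 + 3.05×125 = 151.56 + 1977.8 + 811.9 + 381.25 = 3322.51
ΣP(Period 1)Q(Period 0) = 0.36×377 + 17.05×110 + 2.30×298 + 3.05×160 = 135.72 + 1875.5 + 685.4 + 488 = 3184.62
P = 3322.51 / 3184.62 × 100 = 104.3299
Fisher = √(L × P) = √(104.3951 × 104.3299) = 104.3625

104.36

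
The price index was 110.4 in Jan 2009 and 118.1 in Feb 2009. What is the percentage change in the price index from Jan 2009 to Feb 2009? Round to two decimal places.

Change = (118.1 − 110.4) / 110.4 × 100
       = 7.7 / 110.4 × 100 = 6.9746%

6.97%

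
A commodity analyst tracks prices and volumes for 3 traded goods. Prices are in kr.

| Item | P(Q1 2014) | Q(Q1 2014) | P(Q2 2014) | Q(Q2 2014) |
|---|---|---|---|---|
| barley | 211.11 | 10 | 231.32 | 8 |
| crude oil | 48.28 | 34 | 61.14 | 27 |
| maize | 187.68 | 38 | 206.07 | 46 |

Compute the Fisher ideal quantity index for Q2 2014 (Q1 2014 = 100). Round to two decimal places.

Laspeyres component (base-period weights):
ΣP(Q1 2014)Q(Q2 2014) = 211.11×8 + 48.28×27 + 187.68×46 = 1688.88 + 1303.56 + 8633.28 = 11625.72
ΣP(Q1 2014)Q(Q1 2014) = 211.11×10 + 48.28×34 + 187.68×38 = 2111.1 + 1641.52 + 7131.84 = 10884.46
L = 11625.72 / 10884.46 × 100 = 106.8103
Paasche component (current-period weights):
ΣP(Q2 2014)Q(Q2 2014) = 231.32×8 + 61.14×27 + 206.07×46 = 1850.56 + 1650.78 + 9479.22 = 12980.56
ΣP(Q2 2014)Q(Q1 2014) = 231.32×10 + 61.14×34 + 206.07×38 = 2313.2 + 2078.76 + 7830.66 = 12222.62
P = 12980.56 / 12222.62 × 100 = 106.2011
Fisher = √(L × P) = √(106.8103 × 106.2011) = 106.5053

106.51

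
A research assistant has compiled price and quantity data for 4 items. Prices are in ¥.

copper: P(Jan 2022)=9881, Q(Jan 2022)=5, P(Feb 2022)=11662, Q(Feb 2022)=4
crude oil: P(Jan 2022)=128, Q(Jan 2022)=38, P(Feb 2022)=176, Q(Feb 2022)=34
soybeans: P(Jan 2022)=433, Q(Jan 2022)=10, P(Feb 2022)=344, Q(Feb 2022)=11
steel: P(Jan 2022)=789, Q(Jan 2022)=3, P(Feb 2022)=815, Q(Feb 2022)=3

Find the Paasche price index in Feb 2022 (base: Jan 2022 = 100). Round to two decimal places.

115.40

Paasche price index uses current-period quantities as weights.
ΣP(Feb 2022)·Q(Feb 2022) = 11662×4 + 176×34 + 344×11 + 815×3 = 46648 + 5984 + 3784 + 2445 = 58861
ΣP(Jan 2022)·Q(Feb 2022) = 9881×4 + 128×34 + 433×11 + 789×3 = 39524 + 4352 + 4763 + 2367 = 51006
Index = 58861 / 51006 × 100 = 115.4001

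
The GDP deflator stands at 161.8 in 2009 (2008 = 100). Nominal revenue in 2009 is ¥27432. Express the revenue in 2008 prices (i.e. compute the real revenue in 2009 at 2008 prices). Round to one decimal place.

Real = Nominal ÷ (Index/100) = 27432 ÷ (161.8/100)
     = 27432 ÷ 1.618 = 16954.2645

16954.3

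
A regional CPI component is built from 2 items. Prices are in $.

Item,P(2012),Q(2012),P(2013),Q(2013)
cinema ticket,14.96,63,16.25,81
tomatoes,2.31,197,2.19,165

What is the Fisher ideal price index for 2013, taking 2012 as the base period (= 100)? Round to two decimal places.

104.72

Laspeyres component (base-period weights):
ΣP(2013)Q(2012) = 16.25×63 + 2.19×197 = 1023.75 + 431.43 = 1455.18
ΣP(2012)Q(2012) = 14.96×63 + 2.31×197 = 942.48 + 455.07 = 1397.55
L = 1455.18 / 1397.55 × 100 = 104.1236
Paasche component (current-period weights):
ΣP(2013)Q(2013) = 16.25×81 + 2.19×165 = 1316.25 + 361.35 = 1677.6
ΣP(2012)Q(2013) = 14.96×81 + 2.31×165 = 1211.76 + 381.15 = 1592.91
P = 1677.6 / 1592.91 × 100 = 105.3167
Fisher = √(L × P) = √(104.1236 × 105.3167) = 104.7185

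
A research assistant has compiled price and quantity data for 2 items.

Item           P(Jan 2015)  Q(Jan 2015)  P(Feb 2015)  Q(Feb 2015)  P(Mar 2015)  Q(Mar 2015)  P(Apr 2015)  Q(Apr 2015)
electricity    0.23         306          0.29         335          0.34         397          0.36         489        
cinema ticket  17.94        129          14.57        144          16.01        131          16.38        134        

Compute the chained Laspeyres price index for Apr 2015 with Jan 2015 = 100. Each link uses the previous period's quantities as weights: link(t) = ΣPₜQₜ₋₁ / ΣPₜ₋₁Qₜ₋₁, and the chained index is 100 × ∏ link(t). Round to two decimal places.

93.26

Link Jan 2015→Feb 2015:
ΣP(Feb 2015)Q(Jan 2015) = 0.29×306 + 14.57×129 = 88.74 + 1879.53 = 1968.27
ΣP(Jan 2015)Q(Jan 2015) = 0.23×306 + 17.94×129 = 70.38 + 2314.26 = 2384.64
link = 1968.27/2384.64 = 0.825395
Link Feb 2015→Mar 2015:
ΣP(Mar 2015)Q(Feb 2015) = 0.34×335 + 16.01×144 = 113.9 + 2305.44 = 2419.34
ΣP(Feb 2015)Q(Feb 2015) = 0.29×335 + 14.57×144 = 97.15 + 2098.08 = 2195.23
link = 2419.34/2195.23 = 1.102090
Link Mar 2015→Apr 2015:
ΣP(Apr 2015)Q(Mar 2015) = 0.36×397 + 16.38×131 = 142.92 + 2145.78 = 2288.7
ΣP(Mar 2015)Q(Mar 2015) = 0.34×397 + 16.01×131 = 134.98 + 2097.31 = 2232.29
link = 2288.7/2232.29 = 1.025270
Chained index = 100 × 0.825395 × 1.102090 × 1.025270 = 93.2646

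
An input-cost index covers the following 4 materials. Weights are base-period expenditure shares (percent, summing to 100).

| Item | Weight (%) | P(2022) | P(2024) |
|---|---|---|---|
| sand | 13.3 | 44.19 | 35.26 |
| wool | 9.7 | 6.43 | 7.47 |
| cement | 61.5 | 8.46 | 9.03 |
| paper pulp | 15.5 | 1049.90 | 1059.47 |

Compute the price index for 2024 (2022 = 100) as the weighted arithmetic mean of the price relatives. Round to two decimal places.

103.17

sand: 13.3 × (35.26/44.19) = 13.3 × 0.797918 = 10.6123
wool: 9.7 × (7.47/6.43) = 9.7 × 1.161742 = 11.2689
cement: 61.5 × (9.03/8.46) = 61.5 × 1.067376 = 65.6436
paper pulp: 15.5 × (1059.47/1049.90) = 15.5 × 1.009115 = 15.6413
Index = Σ wᵢ·(p₁ᵢ/p₀ᵢ) = 10.6123 + 11.2689 + 65.6436 + 15.6413 = 103.1661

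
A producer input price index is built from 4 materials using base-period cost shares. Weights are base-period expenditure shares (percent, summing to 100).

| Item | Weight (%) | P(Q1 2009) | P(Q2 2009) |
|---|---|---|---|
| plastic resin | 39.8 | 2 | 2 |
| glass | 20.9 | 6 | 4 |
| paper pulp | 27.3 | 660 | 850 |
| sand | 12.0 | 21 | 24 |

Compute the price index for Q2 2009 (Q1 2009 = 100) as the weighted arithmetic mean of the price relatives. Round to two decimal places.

102.61

plastic resin: 39.8 × (2/2) = 39.8 × 1.000000 = 39.8000
glass: 20.9 × (4/6) = 20.9 × 0.666667 = 13.9333
paper pulp: 27.3 × (850/660) = 27.3 × 1.287879 = 35.1591
sand: 12.0 × (24/21) = 12.0 × 1.142857 = 13.7143
Index = Σ wᵢ·(p₁ᵢ/p₀ᵢ) = 39.8000 + 13.9333 + 35.1591 + 13.7143 = 102.6067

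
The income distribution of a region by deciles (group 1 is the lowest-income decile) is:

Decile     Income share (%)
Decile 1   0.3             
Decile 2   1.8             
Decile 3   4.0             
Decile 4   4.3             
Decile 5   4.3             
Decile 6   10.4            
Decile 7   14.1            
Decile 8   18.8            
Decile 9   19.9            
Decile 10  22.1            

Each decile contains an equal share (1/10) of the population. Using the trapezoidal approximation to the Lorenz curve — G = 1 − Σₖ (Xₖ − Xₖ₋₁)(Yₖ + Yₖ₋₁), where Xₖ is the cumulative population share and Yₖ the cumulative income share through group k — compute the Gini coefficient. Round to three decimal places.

Cumulative income shares Yₖ: 0.0030, 0.0210, 0.0610, 0.1040, 0.1470, 0.2510, 0.3920, 0.5800, 0.7790, 1.0000
Σ (Xₖ−Xₖ₋₁)(Yₖ+Yₖ₋₁) = (1/10)(0.0030+0.0000) + (1/10)(0.0210+0.0030) + (1/10)(0.0610+0.0210) + (1/10)(0.1040+0.0610) + (1/10)(0.1470+0.1040) + (1/10)(0.2510+0.1470) + (1/10)(0.3920+0.2510) + (1/10)(0.5800+0.3920) + (1/10)(0.7790+0.5800) + (1/10)(1.0000+0.7790)
  = 0.0003 + 0.0024 + 0.0082 + 0.0165 + 0.0251 + 0.0398 + 0.0643 + 0.0972 + 0.1359 + 0.1779 = 0.5676
G = 1 − 0.5676 = 0.4324

0.432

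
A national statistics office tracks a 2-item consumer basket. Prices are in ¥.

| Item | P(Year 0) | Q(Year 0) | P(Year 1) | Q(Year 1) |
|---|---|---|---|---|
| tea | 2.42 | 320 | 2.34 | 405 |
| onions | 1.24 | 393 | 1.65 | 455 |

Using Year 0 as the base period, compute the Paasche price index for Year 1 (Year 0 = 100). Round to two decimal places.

109.98

Paasche price index uses current-period quantities as weights.
ΣP(Year 1)·Q(Year 1) = 2.34×405 + 1.65×455 = 947.7 + 750.75 = 1698.45
ΣP(Year 0)·Q(Year 1) = 2.42×405 + 1.24×455 = 980.1 + 564.2 = 1544.3
Index = 1698.45 / 1544.3 × 100 = 109.9819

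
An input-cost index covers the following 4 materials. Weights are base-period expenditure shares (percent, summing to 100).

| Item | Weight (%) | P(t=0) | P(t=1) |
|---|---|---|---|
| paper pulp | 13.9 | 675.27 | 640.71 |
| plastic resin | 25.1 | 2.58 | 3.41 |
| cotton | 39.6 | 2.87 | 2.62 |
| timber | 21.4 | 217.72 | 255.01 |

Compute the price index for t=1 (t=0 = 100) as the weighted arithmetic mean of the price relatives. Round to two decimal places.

paper pulp: 13.9 × (640.71/675.27) = 13.9 × 0.948820 = 13.1886
plastic resin: 25.1 × (3.41/2.58) = 25.1 × 1.321705 = 33.1748
cotton: 39.6 × (2.62/2.87) = 39.6 × 0.912892 = 36.1505
timber: 21.4 × (255.01/217.72) = 21.4 × 1.171275 = 25.0653
Index = Σ wᵢ·(p₁ᵢ/p₀ᵢ) = 13.1886 + 33.1748 + 36.1505 + 25.0653 = 107.5792

107.58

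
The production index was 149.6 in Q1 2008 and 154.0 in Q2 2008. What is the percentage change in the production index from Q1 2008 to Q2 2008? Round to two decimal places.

2.94%

Change = (154.0 − 149.6) / 149.6 × 100
       = 4.4 / 149.6 × 100 = 2.9412%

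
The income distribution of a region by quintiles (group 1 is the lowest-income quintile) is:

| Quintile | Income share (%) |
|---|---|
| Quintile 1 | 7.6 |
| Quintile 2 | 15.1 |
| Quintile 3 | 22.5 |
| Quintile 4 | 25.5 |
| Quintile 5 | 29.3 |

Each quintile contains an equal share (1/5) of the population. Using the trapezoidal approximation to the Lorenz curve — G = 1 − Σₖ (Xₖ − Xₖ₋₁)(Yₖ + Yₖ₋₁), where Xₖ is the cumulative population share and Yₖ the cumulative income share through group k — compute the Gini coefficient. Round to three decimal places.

0.215

Cumulative income shares Yₖ: 0.0760, 0.2270, 0.4520, 0.7070, 1.0000
Σ (Xₖ−Xₖ₋₁)(Yₖ+Yₖ₋₁) = (1/5)(0.0760+0.0000) + (1/5)(0.2270+0.0760) + (1/5)(0.4520+0.2270) + (1/5)(0.7070+0.4520) + (1/5)(1.0000+0.7070)
  = 0.0152 + 0.0606 + 0.1358 + 0.2318 + 0.3414 = 0.7848
G = 1 − 0.7848 = 0.2152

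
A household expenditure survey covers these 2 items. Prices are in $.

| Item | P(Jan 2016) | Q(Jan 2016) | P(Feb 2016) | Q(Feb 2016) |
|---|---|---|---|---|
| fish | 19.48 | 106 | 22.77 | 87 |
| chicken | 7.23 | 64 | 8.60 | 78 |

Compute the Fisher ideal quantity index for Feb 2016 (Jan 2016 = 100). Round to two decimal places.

89.41

Laspeyres component (base-period weights):
ΣP(Jan 2016)Q(Feb 2016) = 19.48×87 + 7.23×78 = 1694.76 + 563.94 = 2258.7
ΣP(Jan 2016)Q(Jan 2016) = 19.48×106 + 7.23×64 = 2064.88 + 462.72 = 2527.6
L = 2258.7 / 2527.6 × 100 = 89.3614
Paasche component (current-period weights):
ΣP(Feb 2016)Q(Feb 2016) = 22.77×87 + 8.60×78 = 1980.99 + 670.8 = 2651.79
ΣP(Feb 2016)Q(Jan 2016) = 22.77×106 + 8.60×64 = 2413.62 + 550.4 = 2964.02
P = 2651.79 / 2964.02 × 100 = 89.4660
Fisher = √(L × P) = √(89.3614 × 89.4660) = 89.4137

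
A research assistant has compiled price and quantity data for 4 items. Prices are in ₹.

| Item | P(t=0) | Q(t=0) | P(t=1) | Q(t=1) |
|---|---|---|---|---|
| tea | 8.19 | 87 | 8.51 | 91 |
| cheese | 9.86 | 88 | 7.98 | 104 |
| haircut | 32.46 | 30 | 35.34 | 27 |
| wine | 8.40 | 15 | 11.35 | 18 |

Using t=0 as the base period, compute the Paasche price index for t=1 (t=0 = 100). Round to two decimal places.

98.73

Paasche price index uses current-period quantities as weights.
ΣP(t=1)·Q(t=1) = 8.51×91 + 7.98×104 + 35.34×27 + 11.35×18 = 774.41 + 829.92 + 954.18 + 204.3 = 2762.81
ΣP(t=0)·Q(t=1) = 8.19×91 + 9.86×104 + 32.46×27 + 8.40×18 = 745.29 + 1025.44 + 876.42 + 151.2 = 2798.35
Index = 2762.81 / 2798.35 × 100 = 98.7300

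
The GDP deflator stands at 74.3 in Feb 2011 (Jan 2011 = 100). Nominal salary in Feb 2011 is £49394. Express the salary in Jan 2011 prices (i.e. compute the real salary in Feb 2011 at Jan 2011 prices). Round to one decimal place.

Real = Nominal ÷ (Index/100) = 49394 ÷ (74.3/100)
     = 49394 ÷ 0.743 = 66479.1386

66479.1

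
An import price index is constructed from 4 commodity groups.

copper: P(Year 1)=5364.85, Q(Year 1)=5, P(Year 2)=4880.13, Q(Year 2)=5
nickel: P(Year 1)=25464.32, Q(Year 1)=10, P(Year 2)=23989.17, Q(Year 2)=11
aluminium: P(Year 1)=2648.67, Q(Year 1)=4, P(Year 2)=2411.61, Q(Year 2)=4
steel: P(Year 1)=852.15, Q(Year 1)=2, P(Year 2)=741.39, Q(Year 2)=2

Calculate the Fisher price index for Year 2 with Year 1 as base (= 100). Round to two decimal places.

Laspeyres component (base-period weights):
ΣP(Year 2)Q(Year 1) = 4880.13×5 + 23989.17×10 + 2411.61×4 + 741.39×2 = 24400.65 + 239891.7 + 9646.44 + 1482.78 = 275421.57
ΣP(Year 1)Q(Year 1) = 5364.85×5 + 25464.32×10 + 2648.67×4 + 852.15×2 = 26824.25 + 254643.2 + 10594.68 + 1704.3 = 293766.43
L = 275421.57 / 293766.43 × 100 = 93.7553
Paasche component (current-period weights):
ΣP(Year 2)Q(Year 2) = 4880.13×5 + 23989.17×11 + 2411.61×4 + 741.39×2 = 24400.65 + 263880.87 + 9646.44 + 1482.78 = 299410.74
ΣP(Year 1)Q(Year 2) = 5364.85×5 + 25464.32×11 + 2648.67×4 + 852.15×2 = 26824.25 + 280107.52 + 10594.68 + 1704.3 = 319230.75
P = 299410.74 / 319230.75 × 100 = 93.7913
Fisher = √(L × P) = √(93.7553 × 93.7913) = 93.7733

93.77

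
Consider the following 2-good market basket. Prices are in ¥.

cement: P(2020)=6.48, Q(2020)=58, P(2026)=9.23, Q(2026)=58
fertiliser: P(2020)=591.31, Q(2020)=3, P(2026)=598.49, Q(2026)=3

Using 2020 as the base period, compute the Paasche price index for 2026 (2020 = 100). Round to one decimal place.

108.4

Paasche price index uses current-period quantities as weights.
ΣP(2026)·Q(2026) = 9.23×58 + 598.49×3 = 535.34 + 1795.47 = 2330.81
ΣP(2020)·Q(2026) = 6.48×58 + 591.31×3 = 375.84 + 1773.93 = 2149.77
Index = 2330.81 / 2149.77 × 100 = 108.4214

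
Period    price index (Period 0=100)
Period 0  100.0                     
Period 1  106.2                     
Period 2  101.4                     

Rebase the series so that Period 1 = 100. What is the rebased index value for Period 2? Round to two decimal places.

Rebased(Period 2) = 101.4 / 106.2 × 100 = 95.4802

95.48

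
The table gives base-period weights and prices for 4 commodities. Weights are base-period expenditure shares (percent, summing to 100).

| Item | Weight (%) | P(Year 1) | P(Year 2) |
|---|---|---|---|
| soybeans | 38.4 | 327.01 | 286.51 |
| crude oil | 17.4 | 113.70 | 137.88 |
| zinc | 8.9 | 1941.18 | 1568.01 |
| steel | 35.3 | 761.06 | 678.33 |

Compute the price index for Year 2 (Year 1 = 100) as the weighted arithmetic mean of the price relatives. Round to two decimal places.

93.40

soybeans: 38.4 × (286.51/327.01) = 38.4 × 0.876151 = 33.6442
crude oil: 17.4 × (137.88/113.70) = 17.4 × 1.212665 = 21.1004
zinc: 8.9 × (1568.01/1941.18) = 8.9 × 0.807761 = 7.1891
steel: 35.3 × (678.33/761.06) = 35.3 × 0.891296 = 31.4628
Index = Σ wᵢ·(p₁ᵢ/p₀ᵢ) = 33.6442 + 21.1004 + 7.1891 + 31.4628 = 93.3964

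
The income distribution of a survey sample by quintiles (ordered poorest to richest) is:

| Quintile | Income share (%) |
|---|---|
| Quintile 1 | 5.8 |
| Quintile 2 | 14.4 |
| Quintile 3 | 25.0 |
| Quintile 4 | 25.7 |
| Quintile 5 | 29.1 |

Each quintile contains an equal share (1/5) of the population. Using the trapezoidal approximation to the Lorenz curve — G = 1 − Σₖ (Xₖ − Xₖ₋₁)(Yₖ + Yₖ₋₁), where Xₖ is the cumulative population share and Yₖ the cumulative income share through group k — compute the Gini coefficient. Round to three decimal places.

Cumulative income shares Yₖ: 0.0580, 0.2020, 0.4520, 0.7090, 1.0000
Σ (Xₖ−Xₖ₋₁)(Yₖ+Yₖ₋₁) = (1/5)(0.0580+0.0000) + (1/5)(0.2020+0.0580) + (1/5)(0.4520+0.2020) + (1/5)(0.7090+0.4520) + (1/5)(1.0000+0.7090)
  = 0.0116 + 0.0520 + 0.1308 + 0.2322 + 0.3418 = 0.7684
G = 1 − 0.7684 = 0.2316

0.232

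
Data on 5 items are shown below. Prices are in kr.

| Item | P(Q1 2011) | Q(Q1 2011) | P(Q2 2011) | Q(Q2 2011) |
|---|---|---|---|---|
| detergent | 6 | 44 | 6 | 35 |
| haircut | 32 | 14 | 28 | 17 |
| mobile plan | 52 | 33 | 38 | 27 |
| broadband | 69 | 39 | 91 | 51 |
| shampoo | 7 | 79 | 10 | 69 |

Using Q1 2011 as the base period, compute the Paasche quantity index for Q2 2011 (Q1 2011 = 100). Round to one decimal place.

Paasche quantity index uses current-period prices as weights.
ΣP(Q2 2011)·Q(Q2 2011) = 6×35 + 28×17 + 38×27 + 91×51 + 10×69 = 210 + 476 + 1026 + 4641 + 690 = 7043
ΣP(Q2 2011)·Q(Q1 2011) = 6×44 + 28×14 + 38×33 + 91×39 + 10×79 = 264 + 392 + 1254 + 3549 + 790 = 6249
Index = 7043 / 6249 × 100 = 112.7060

112.7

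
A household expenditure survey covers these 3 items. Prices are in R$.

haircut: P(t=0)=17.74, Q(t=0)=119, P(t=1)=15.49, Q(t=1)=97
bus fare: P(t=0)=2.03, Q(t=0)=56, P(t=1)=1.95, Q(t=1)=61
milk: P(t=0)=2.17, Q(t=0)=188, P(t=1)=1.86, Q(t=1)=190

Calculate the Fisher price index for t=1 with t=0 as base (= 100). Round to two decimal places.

87.47

Laspeyres component (base-period weights):
ΣP(t=1)Q(t=0) = 15.49×119 + 1.95×56 + 1.86×188 = 1843.31 + 109.2 + 349.68 = 2302.19
ΣP(t=0)Q(t=0) = 17.74×119 + 2.03×56 + 2.17×188 = 2111.06 + 113.68 + 407.96 = 2632.7
L = 2302.19 / 2632.7 × 100 = 87.4460
Paasche component (current-period weights):
ΣP(t=1)Q(t=1) = 15.49×97 + 1.95×61 + 1.86×190 = 1502.53 + 118.95 + 353.4 = 1974.88
ΣP(t=0)Q(t=1) = 17.74×97 + 2.03×61 + 2.17×190 = 1720.78 + 123.83 + 412.3 = 2256.91
P = 1974.88 / 2256.91 × 100 = 87.5037
Fisher = √(L × P) = √(87.4460 × 87.5037) = 87.4748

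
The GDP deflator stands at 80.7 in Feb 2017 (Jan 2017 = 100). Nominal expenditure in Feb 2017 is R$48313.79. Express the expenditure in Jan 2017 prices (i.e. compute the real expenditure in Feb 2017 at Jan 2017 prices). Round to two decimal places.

Real = Nominal ÷ (Index/100) = 48313.79 ÷ (80.7/100)
     = 48313.79 ÷ 0.807 = 59868.3891

59868.39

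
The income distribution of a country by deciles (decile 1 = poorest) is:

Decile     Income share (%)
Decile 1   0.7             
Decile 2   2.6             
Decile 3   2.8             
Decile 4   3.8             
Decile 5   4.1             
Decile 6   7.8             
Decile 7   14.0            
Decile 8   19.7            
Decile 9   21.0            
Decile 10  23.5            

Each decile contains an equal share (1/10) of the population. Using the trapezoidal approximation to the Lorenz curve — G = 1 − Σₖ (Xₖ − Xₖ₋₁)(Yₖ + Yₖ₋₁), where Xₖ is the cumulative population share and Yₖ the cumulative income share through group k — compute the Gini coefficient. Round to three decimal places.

Cumulative income shares Yₖ: 0.0070, 0.0330, 0.0610, 0.0990, 0.1400, 0.2180, 0.3580, 0.5550, 0.7650, 1.0000
Σ (Xₖ−Xₖ₋₁)(Yₖ+Yₖ₋₁) = (1/10)(0.0070+0.0000) + (1/10)(0.0330+0.0070) + (1/10)(0.0610+0.0330) + (1/10)(0.0990+0.0610) + (1/10)(0.1400+0.0990) + (1/10)(0.2180+0.1400) + (1/10)(0.3580+0.2180) + (1/10)(0.5550+0.3580) + (1/10)(0.7650+0.5550) + (1/10)(1.0000+0.7650)
  = 0.0007 + 0.0040 + 0.0094 + 0.0160 + 0.0239 + 0.0358 + 0.0576 + 0.0913 + 0.1320 + 0.1765 = 0.5472
G = 1 − 0.5472 = 0.4528

0.453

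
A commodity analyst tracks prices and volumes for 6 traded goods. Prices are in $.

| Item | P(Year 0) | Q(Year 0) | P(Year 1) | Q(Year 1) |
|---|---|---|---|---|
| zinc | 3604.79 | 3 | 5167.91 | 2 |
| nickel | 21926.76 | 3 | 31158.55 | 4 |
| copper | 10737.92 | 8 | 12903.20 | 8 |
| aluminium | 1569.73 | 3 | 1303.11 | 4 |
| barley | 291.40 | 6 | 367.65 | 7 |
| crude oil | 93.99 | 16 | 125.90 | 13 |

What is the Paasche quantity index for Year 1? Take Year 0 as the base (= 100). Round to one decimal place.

112.4

Paasche quantity index uses current-period prices as weights.
ΣP(Year 1)·Q(Year 1) = 5167.91×2 + 31158.55×4 + 12903.20×8 + 1303.11×4 + 367.65×7 + 125.90×13 = 10335.82 + 124634.2 + 103225.6 + 5212.44 + 2573.55 + 1636.7 = 247618.31
ΣP(Year 1)·Q(Year 0) = 5167.91×3 + 31158.55×3 + 12903.20×8 + 1303.11×3 + 367.65×6 + 125.90×16 = 15503.73 + 93475.65 + 103225.6 + 3909.33 + 2205.9 + 2014.4 = 220334.61
Index = 247618.31 / 220334.61 × 100 = 112.3828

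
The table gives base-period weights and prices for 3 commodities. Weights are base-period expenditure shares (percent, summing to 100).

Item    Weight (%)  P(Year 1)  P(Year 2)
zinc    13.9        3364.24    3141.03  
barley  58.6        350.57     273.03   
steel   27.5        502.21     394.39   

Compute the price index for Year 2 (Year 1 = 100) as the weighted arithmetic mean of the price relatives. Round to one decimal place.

zinc: 13.9 × (3141.03/3364.24) = 13.9 × 0.933652 = 12.9778
barley: 58.6 × (273.03/350.57) = 58.6 × 0.778817 = 45.6387
steel: 27.5 × (394.39/502.21) = 27.5 × 0.785309 = 21.5960
Index = Σ wᵢ·(p₁ᵢ/p₀ᵢ) = 12.9778 + 45.6387 + 21.5960 = 80.2125

80.2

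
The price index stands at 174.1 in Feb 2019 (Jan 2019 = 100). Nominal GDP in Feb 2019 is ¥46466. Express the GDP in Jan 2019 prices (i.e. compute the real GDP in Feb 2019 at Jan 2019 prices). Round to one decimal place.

Real = Nominal ÷ (Index/100) = 46466 ÷ (174.1/100)
     = 46466 ÷ 1.741 = 26689.2590

26689.3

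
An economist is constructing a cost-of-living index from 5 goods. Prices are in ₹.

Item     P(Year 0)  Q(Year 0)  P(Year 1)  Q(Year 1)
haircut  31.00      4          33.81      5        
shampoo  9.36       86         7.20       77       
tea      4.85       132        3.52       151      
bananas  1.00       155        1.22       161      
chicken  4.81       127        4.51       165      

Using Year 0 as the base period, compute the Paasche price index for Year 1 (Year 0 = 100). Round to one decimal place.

85.7

Paasche price index uses current-period quantities as weights.
ΣP(Year 1)·Q(Year 1) = 33.81×5 + 7.20×77 + 3.52×151 + 1.22×161 + 4.51×165 = 169.05 + 554.4 + 531.52 + 196.42 + 744.15 = 2195.54
ΣP(Year 0)·Q(Year 1) = 31.00×5 + 9.36×77 + 4.85×151 + 1.00×161 + 4.81×165 = 155 + 720.72 + 732.35 + 161 + 793.65 = 2562.72
Index = 2195.54 / 2562.72 × 100 = 85.6723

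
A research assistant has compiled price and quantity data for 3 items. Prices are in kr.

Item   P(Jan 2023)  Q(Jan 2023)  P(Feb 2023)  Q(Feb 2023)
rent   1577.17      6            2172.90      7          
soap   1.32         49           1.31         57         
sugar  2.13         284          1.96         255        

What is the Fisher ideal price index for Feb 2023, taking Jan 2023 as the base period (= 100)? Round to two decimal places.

Laspeyres component (base-period weights):
ΣP(Feb 2023)Q(Jan 2023) = 2172.90×6 + 1.31×49 + 1.96×284 = 13037.4 + 64.19 + 556.64 = 13658.23
ΣP(Jan 2023)Q(Jan 2023) = 1577.17×6 + 1.32×49 + 2.13×284 = 9463.02 + 64.68 + 604.92 = 10132.62
L = 13658.23 / 10132.62 × 100 = 134.7947
Paasche component (current-period weights):
ΣP(Feb 2023)Q(Feb 2023) = 2172.90×7 + 1.31×57 + 1.96×255 = 15210.3 + 74.67 + 499.8 = 15784.77
ΣP(Jan 2023)Q(Feb 2023) = 1577.17×7 + 1.32×57 + 2.13×255 = 11040.19 + 75.24 + 543.15 = 11658.58
P = 15784.77 / 11658.58 × 100 = 135.3919
Fisher = √(L × P) = √(134.7947 × 135.3919) = 135.0929

135.09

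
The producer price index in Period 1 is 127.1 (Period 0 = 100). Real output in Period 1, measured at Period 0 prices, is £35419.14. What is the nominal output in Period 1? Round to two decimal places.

45017.73

Nominal = Real × (Index/100) = 35419.14 × (127.1/100)
        = 35419.14 × 1.271 = 45017.7269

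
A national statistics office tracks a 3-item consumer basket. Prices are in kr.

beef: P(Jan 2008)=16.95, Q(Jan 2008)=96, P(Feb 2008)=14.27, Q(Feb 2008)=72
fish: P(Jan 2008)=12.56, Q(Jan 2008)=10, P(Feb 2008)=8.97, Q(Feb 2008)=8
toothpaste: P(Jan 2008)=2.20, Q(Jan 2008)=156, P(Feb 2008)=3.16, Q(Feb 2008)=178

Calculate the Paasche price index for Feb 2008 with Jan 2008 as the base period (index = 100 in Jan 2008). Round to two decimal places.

97.03

Paasche price index uses current-period quantities as weights.
ΣP(Feb 2008)·Q(Feb 2008) = 14.27×72 + 8.97×8 + 3.16×178 = 1027.44 + 71.76 + 562.48 = 1661.68
ΣP(Jan 2008)·Q(Feb 2008) = 16.95×72 + 12.56×8 + 2.20×178 = 1220.4 + 100.48 + 391.6 = 1712.48
Index = 1661.68 / 1712.48 × 100 = 97.0335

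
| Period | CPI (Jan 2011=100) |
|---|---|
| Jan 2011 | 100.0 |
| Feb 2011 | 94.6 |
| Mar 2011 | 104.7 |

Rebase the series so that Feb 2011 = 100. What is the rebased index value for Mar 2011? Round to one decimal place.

Rebased(Mar 2011) = 104.7 / 94.6 × 100 = 110.6765

110.7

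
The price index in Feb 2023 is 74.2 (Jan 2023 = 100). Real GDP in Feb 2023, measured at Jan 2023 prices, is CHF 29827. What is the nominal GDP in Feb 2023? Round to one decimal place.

22131.6

Nominal = Real × (Index/100) = 29827 × (74.2/100)
        = 29827 × 0.742 = 22131.6340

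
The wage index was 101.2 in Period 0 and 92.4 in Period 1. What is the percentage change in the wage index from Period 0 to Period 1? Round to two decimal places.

-8.70%

Change = (92.4 − 101.2) / 101.2 × 100
       = -8.8 / 101.2 × 100 = -8.6957%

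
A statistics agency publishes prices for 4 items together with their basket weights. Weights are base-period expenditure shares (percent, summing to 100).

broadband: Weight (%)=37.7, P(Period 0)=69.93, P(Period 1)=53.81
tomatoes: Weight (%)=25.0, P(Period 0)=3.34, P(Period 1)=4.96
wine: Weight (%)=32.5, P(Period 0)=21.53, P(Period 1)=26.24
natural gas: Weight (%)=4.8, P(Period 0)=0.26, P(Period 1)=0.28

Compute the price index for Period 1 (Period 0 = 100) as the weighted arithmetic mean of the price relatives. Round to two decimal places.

broadband: 37.7 × (53.81/69.93) = 37.7 × 0.769484 = 29.0095
tomatoes: 25.0 × (4.96/3.34) = 25.0 × 1.485030 = 37.1257
wine: 32.5 × (26.24/21.53) = 32.5 × 1.218765 = 39.6098
natural gas: 4.8 × (0.28/0.26) = 4.8 × 1.076923 = 5.1692
Index = Σ wᵢ·(p₁ᵢ/p₀ᵢ) = 29.0095 + 37.1257 + 39.6098 + 5.1692 = 110.9144

110.91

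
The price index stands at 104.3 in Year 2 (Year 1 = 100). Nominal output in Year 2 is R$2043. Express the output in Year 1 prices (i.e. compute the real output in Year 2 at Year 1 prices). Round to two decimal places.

Real = Nominal ÷ (Index/100) = 2043 ÷ (104.3/100)
     = 2043 ÷ 1.043 = 1958.7728

1958.77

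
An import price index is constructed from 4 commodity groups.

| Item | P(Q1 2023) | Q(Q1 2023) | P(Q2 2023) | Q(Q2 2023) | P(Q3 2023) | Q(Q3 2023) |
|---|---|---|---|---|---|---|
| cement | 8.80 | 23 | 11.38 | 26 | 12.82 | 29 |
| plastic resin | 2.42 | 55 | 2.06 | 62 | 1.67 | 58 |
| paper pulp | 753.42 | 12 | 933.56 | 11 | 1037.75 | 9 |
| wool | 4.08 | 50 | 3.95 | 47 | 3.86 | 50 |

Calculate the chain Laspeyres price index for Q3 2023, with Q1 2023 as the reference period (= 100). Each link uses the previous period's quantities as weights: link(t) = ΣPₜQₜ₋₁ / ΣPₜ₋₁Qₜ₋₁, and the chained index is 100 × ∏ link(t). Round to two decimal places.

Link Q1 2023→Q2 2023:
ΣP(Q2 2023)Q(Q1 2023) = 11.38×23 + 2.06×55 + 933.56×12 + 3.95×50 = 261.74 + 113.3 + 11202.72 + 197.5 = 11775.26
ΣP(Q1 2023)Q(Q1 2023) = 8.80×23 + 2.42×55 + 753.42×12 + 4.08×50 = 202.4 + 133.1 + 9041.04 + 204 = 9580.54
link = 11775.26/9580.54 = 1.229081
Link Q2 2023→Q3 2023:
ΣP(Q3 2023)Q(Q2 2023) = 12.82×26 + 1.67×62 + 1037.75×11 + 3.86×47 = 333.32 + 103.54 + 11415.25 + 181.42 = 12033.53
ΣP(Q2 2023)Q(Q2 2023) = 11.38×26 + 2.06×62 + 933.56×11 + 3.95×47 = 295.88 + 127.72 + 10269.16 + 185.65 = 10878.41
link = 12033.53/10878.41 = 1.106185
Chained index = 100 × 1.229081 × 1.106185 = 135.9591

135.96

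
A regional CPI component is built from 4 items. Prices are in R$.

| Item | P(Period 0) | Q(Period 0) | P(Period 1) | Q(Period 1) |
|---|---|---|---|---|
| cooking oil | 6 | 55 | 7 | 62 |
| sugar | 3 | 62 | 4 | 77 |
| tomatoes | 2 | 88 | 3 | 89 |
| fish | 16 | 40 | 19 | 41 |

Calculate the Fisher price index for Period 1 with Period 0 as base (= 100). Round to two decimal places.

124.41

Laspeyres component (base-period weights):
ΣP(Period 1)Q(Period 0) = 7×55 + 4×62 + 3×88 + 19×40 = 385 + 248 + 264 + 760 = 1657
ΣP(Period 0)Q(Period 0) = 6×55 + 3×62 + 2×88 + 16×40 = 330 + 186 + 176 + 640 = 1332
L = 1657 / 1332 × 100 = 124.3994
Paasche component (current-period weights):
ΣP(Period 1)Q(Period 1) = 7×62 + 4×77 + 3×89 + 19×41 = 434 + 308 + 267 + 779 = 1788
ΣP(Period 0)Q(Period 1) = 6×62 + 3×77 + 2×89 + 16×41 = 372 + 231 + 178 + 656 = 1437
P = 1788 / 1437 × 100 = 124.4259
Fisher = √(L × P) = √(124.3994 × 124.4259) = 124.4126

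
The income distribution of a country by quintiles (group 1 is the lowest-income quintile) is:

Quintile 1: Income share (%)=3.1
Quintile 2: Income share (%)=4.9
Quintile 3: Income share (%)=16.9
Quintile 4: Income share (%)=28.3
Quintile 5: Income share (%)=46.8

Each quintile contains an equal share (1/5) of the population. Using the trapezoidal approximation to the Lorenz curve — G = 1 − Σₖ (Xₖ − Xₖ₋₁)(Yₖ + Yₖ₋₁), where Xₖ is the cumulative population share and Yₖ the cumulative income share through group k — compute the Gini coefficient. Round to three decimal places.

Cumulative income shares Yₖ: 0.0310, 0.0800, 0.2490, 0.5320, 1.0000
Σ (Xₖ−Xₖ₋₁)(Yₖ+Yₖ₋₁) = (1/5)(0.0310+0.0000) + (1/5)(0.0800+0.0310) + (1/5)(0.2490+0.0800) + (1/5)(0.5320+0.2490) + (1/5)(1.0000+0.5320)
  = 0.0062 + 0.0222 + 0.0658 + 0.1562 + 0.3064 = 0.5568
G = 1 − 0.5568 = 0.4432

0.443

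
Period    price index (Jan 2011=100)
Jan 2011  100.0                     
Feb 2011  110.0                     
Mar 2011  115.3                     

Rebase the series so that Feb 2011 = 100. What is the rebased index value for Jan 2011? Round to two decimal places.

Rebased(Jan 2011) = 100.0 / 110.0 × 100 = 90.9091

90.91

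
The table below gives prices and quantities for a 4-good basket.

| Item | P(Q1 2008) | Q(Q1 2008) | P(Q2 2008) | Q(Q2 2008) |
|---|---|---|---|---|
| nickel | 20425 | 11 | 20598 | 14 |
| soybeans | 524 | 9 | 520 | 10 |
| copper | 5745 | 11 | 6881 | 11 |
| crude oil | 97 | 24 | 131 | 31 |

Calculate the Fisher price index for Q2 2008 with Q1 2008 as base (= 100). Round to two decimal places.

Laspeyres component (base-period weights):
ΣP(Q2 2008)Q(Q1 2008) = 20598×11 + 520×9 + 6881×11 + 131×24 = 226578 + 4680 + 75691 + 3144 = 310093
ΣP(Q1 2008)Q(Q1 2008) = 20425×11 + 524×9 + 5745×11 + 97×24 = 224675 + 4716 + 63195 + 2328 = 294914
L = 310093 / 294914 × 100 = 105.1469
Paasche component (current-period weights):
ΣP(Q2 2008)Q(Q2 2008) = 20598×14 + 520×10 + 6881×11 + 131×31 = 288372 + 5200 + 75691 + 4061 = 373324
ΣP(Q1 2008)Q(Q2 2008) = 20425×14 + 524×10 + 5745×11 + 97×31 = 285950 + 5240 + 63195 + 3007 = 357392
P = 373324 / 357392 × 100 = 104.4579
Fisher = √(L × P) = √(105.1469 × 104.4579) = 104.8018

104.80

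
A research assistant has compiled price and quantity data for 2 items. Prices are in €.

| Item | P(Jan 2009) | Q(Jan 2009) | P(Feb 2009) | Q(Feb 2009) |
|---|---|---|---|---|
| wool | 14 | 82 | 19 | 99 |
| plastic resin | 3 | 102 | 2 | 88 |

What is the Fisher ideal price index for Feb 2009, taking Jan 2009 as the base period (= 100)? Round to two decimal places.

122.91

Laspeyres component (base-period weights):
ΣP(Feb 2009)Q(Jan 2009) = 19×82 + 2×102 = 1558 + 204 = 1762
ΣP(Jan 2009)Q(Jan 2009) = 14×82 + 3×102 = 1148 + 306 = 1454
L = 1762 / 1454 × 100 = 121.1829
Paasche component (current-period weights):
ΣP(Feb 2009)Q(Feb 2009) = 19×99 + 2×88 = 1881 + 176 = 2057
ΣP(Jan 2009)Q(Feb 2009) = 14×99 + 3×88 = 1386 + 264 = 1650
P = 2057 / 1650 × 100 = 124.6667
Fisher = √(L × P) = √(121.1829 × 124.6667) = 122.9125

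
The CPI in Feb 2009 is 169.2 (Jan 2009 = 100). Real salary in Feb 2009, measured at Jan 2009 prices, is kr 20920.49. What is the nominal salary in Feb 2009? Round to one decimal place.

35397.5

Nominal = Real × (Index/100) = 20920.49 × (169.2/100)
        = 20920.49 × 1.692 = 35397.4691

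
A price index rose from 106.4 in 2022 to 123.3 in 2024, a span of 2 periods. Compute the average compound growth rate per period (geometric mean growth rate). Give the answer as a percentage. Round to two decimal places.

7.65%

Growth factor = (123.3/106.4)^(1/2) = (1.158835)^(1/2) = 1.076492
Growth rate = 1.076492 − 1 = 0.076492 = 7.6492%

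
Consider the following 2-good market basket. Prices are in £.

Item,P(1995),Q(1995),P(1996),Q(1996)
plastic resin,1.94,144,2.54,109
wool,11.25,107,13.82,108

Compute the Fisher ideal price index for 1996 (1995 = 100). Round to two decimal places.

124.20

Laspeyres component (base-period weights):
ΣP(1996)Q(1995) = 2.54×144 + 13.82×107 = 365.76 + 1478.74 = 1844.5
ΣP(1995)Q(1995) = 1.94×144 + 11.25×107 = 279.36 + 1203.75 = 1483.11
L = 1844.5 / 1483.11 × 100 = 124.3670
Paasche component (current-period weights):
ΣP(1996)Q(1996) = 2.54×109 + 13.82×108 = 276.86 + 1492.56 = 1769.42
ΣP(1995)Q(1996) = 1.94×109 + 11.25×108 = 211.46 + 1215 = 1426.46
P = 1769.42 / 1426.46 × 100 = 124.0427
Fisher = √(L × P) = √(124.3670 × 124.0427) = 124.2048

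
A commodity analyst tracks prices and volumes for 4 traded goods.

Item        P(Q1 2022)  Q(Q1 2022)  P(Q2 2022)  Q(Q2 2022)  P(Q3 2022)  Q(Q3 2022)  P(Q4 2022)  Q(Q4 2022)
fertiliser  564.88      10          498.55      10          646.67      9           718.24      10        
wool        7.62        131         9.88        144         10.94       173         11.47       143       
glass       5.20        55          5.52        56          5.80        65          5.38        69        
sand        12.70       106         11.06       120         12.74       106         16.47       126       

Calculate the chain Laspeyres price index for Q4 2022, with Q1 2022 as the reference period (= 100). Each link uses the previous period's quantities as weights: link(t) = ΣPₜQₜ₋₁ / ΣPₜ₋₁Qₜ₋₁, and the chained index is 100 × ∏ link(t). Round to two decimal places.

Link Q1 2022→Q2 2022:
ΣP(Q2 2022)Q(Q1 2022) = 498.55×10 + 9.88×131 + 5.52×55 + 11.06×106 = 4985.5 + 1294.28 + 303.6 + 1172.36 = 7755.74
ΣP(Q1 2022)Q(Q1 2022) = 564.88×10 + 7.62×131 + 5.20×55 + 12.70×106 = 5648.8 + 998.22 + 286 + 1346.2 = 8279.22
link = 7755.74/8279.22 = 0.936772
Link Q2 2022→Q3 2022:
ΣP(Q3 2022)Q(Q2 2022) = 646.67×10 + 10.94×144 + 5.80×56 + 12.74×120 = 6466.7 + 1575.36 + 324.8 + 1528.8 = 9895.66
ΣP(Q2 2022)Q(Q2 2022) = 498.55×10 + 9.88×144 + 5.52×56 + 11.06×120 = 4985.5 + 1422.72 + 309.12 + 1327.2 = 8044.54
link = 9895.66/8044.54 = 1.230109
Link Q3 2022→Q4 2022:
ΣP(Q4 2022)Q(Q3 2022) = 718.24×9 + 11.47×173 + 5.38×65 + 16.47×106 = 6464.16 + 1984.31 + 349.7 + 1745.82 = 10543.99
ΣP(Q3 2022)Q(Q3 2022) = 646.67×9 + 10.94×173 + 5.80×65 + 12.74×106 = 5820.03 + 1892.62 + 377 + 1350.44 = 9440.09
link = 10543.99/9440.09 = 1.116937
Chained index = 100 × 0.936772 × 1.230109 × 1.116937 = 128.7082

128.71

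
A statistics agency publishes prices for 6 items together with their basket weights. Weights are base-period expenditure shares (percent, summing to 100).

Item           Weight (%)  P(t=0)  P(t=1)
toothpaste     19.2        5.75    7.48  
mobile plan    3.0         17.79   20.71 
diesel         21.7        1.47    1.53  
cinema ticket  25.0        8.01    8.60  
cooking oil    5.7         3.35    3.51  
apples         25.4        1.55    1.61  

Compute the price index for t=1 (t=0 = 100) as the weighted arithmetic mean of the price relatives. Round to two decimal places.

toothpaste: 19.2 × (7.48/5.75) = 19.2 × 1.300870 = 24.9767
mobile plan: 3.0 × (20.71/17.79) = 3.0 × 1.164137 = 3.4924
diesel: 21.7 × (1.53/1.47) = 21.7 × 1.040816 = 22.5857
cinema ticket: 25.0 × (8.60/8.01) = 25.0 × 1.073658 = 26.8414
cooking oil: 5.7 × (3.51/3.35) = 5.7 × 1.047761 = 5.9722
apples: 25.4 × (1.61/1.55) = 25.4 × 1.038710 = 26.3832
Index = Σ wᵢ·(p₁ᵢ/p₀ᵢ) = 24.9767 + 3.4924 + 22.5857 + 26.8414 + 5.9722 + 26.3832 = 110.2517

110.25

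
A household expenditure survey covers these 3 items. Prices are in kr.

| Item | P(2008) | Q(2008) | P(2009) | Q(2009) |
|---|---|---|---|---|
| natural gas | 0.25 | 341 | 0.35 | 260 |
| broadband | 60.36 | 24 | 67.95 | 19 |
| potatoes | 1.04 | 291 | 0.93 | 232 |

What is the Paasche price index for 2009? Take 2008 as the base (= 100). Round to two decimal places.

Paasche price index uses current-period quantities as weights.
ΣP(2009)·Q(2009) = 0.35×260 + 67.95×19 + 0.93×232 = 91 + 1291.05 + 215.76 = 1597.81
ΣP(2008)·Q(2009) = 0.25×260 + 60.36×19 + 1.04×232 = 65 + 1146.84 + 241.28 = 1453.12
Index = 1597.81 / 1453.12 × 100 = 109.9572

109.96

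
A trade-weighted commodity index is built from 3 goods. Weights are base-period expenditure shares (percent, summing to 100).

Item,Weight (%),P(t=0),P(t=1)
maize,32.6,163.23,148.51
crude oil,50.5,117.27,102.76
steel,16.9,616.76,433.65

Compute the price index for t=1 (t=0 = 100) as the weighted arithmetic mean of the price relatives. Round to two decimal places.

maize: 32.6 × (148.51/163.23) = 32.6 × 0.909820 = 29.6601
crude oil: 50.5 × (102.76/117.27) = 50.5 × 0.876268 = 44.2516
steel: 16.9 × (433.65/616.76) = 16.9 × 0.703110 = 11.8826
Index = Σ wᵢ·(p₁ᵢ/p₀ᵢ) = 29.6601 + 44.2516 + 11.8826 = 85.7943

85.79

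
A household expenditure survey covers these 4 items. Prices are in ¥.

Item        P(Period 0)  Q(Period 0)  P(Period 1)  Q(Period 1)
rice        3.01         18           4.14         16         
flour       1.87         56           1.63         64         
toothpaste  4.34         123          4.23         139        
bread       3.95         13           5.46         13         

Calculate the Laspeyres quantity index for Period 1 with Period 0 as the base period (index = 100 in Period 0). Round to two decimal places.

Laspeyres quantity index uses base-period prices as weights.
ΣP(Period 0)·Q(Period 1) = 3.01×16 + 1.87×64 + 4.34×139 + 3.95×13 = 48.16 + 119.68 + 603.26 + 51.35 = 822.45
ΣP(Period 0)·Q(Period 0) = 3.01×18 + 1.87×56 + 4.34×123 + 3.95×13 = 54.18 + 104.72 + 533.82 + 51.35 = 744.07
Index = 822.45 / 744.07 × 100 = 110.5340

110.53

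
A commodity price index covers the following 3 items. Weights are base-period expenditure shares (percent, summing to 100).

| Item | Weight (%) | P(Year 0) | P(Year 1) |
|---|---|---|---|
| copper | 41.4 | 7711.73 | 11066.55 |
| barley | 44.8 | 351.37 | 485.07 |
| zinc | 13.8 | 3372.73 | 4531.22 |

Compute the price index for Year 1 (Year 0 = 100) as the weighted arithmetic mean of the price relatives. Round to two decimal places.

139.80

copper: 41.4 × (11066.55/7711.73) = 41.4 × 1.435028 = 59.4102
barley: 44.8 × (485.07/351.37) = 44.8 × 1.380511 = 61.8469
zinc: 13.8 × (4531.22/3372.73) = 13.8 × 1.343487 = 18.5401
Index = Σ wᵢ·(p₁ᵢ/p₀ᵢ) = 59.4102 + 61.8469 + 18.5401 = 139.7972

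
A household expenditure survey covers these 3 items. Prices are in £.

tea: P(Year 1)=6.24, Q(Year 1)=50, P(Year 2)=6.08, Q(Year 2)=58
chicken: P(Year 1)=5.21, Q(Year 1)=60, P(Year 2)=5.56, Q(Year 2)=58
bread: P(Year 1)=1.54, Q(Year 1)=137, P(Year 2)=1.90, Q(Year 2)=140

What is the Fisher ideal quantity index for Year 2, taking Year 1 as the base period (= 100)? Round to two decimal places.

105.05

Laspeyres component (base-period weights):
ΣP(Year 1)Q(Year 2) = 6.24×58 + 5.21×58 + 1.54×140 = 361.92 + 302.18 + 215.6 = 879.7
ΣP(Year 1)Q(Year 1) = 6.24×50 + 5.21×60 + 1.54×137 = 312 + 312.6 + 210.98 = 835.58
L = 879.7 / 835.58 × 100 = 105.2802
Paasche component (current-period weights):
ΣP(Year 2)Q(Year 2) = 6.08×58 + 5.56×58 + 1.90×140 = 352.64 + 322.48 + 266 = 941.12
ΣP(Year 2)Q(Year 1) = 6.08×50 + 5.56×60 + 1.90×137 = 304 + 333.6 + 260.3 = 897.9
P = 941.12 / 897.9 × 100 = 104.8135
Fisher = √(L × P) = √(105.2802 × 104.8135) = 105.0465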